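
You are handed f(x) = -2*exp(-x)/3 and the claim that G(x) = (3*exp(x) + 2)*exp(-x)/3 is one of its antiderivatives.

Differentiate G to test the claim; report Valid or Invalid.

Valid: G'(x) = f(x).

d/dx[G] = -2*exp(-x)/3
This equals f(x) exactly, so the claim holds.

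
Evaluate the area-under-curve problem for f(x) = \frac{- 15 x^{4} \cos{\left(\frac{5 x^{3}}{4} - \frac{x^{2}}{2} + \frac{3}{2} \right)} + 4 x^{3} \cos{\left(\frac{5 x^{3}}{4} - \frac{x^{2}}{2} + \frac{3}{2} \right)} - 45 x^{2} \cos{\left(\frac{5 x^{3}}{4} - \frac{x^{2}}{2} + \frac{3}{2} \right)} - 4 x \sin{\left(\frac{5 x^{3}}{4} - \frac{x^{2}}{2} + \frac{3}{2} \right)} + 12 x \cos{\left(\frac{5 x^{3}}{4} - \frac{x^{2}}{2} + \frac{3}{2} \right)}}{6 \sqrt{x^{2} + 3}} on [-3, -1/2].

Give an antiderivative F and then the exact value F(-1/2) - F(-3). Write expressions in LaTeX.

Antiderivative: F(x) = - \frac{2 \sqrt{x^{2} + 3} \sin{\left(\frac{5 x^{3}}{4} - \frac{x^{2}}{2} + \frac{3}{2} \right)}}{3}; value = - \frac{\sqrt{13} \sin{\left(\frac{39}{32} \right)}}{3} - \frac{4 \sqrt{3} \sin{\left(\frac{147}{4} \right)}}{3}

f has the shape u'v + uv' for u = - \frac{2 \sqrt{x^{2} + 3}}{3} and v = \sin{\left(\frac{5 x^{3}}{4} - \frac{x^{2}}{2} + \frac{3}{2} \right)} — it is the derivative of the product u*v.
F(x) = - \frac{2 \sqrt{x^{2} + 3} \sin{\left(\frac{5 x^{3}}{4} - \frac{x^{2}}{2} + \frac{3}{2} \right)}}{3} is an antiderivative of f.
Check: d/dx[- \frac{2 \sqrt{x^{2} + 3} \sin{\left(\frac{5 x^{3}}{4} - \frac{x^{2}}{2} + \frac{3}{2} \right)}}{3}] = \frac{- 15 x^{4} \cos{\left(\frac{5 x^{3}}{4} - \frac{x^{2}}{2} + \frac{3}{2} \right)} + 4 x^{3} \cos{\left(\frac{5 x^{3}}{4} - \frac{x^{2}}{2} + \frac{3}{2} \right)} - 45 x^{2} \cos{\left(\frac{5 x^{3}}{4} - \frac{x^{2}}{2} + \frac{3}{2} \right)} - 4 x \sin{\left(\frac{5 x^{3}}{4} - \frac{x^{2}}{2} + \frac{3}{2} \right)} + 12 x \cos{\left(\frac{5 x^{3}}{4} - \frac{x^{2}}{2} + \frac{3}{2} \right)}}{6 \sqrt{x^{2} + 3}} = f(x).
F(-1/2) = - \frac{\sqrt{13} \sin{\left(\frac{39}{32} \right)}}{3}; F(-3) = \frac{4 \sqrt{3} \sin{\left(\frac{147}{4} \right)}}{3}.
Integral = F(-1/2) - F(-3) = - \frac{\sqrt{13} \sin{\left(\frac{39}{32} \right)}}{3} - \frac{4 \sqrt{3} \sin{\left(\frac{147}{4} \right)}}{3}.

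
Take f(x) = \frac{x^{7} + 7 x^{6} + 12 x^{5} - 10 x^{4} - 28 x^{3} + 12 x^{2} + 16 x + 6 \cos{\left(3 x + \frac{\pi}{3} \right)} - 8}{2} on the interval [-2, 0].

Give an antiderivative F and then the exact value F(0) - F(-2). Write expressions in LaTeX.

Antiderivative: F(x) = \frac{x^{8}}{16} + \frac{x^{7}}{2} + x^{6} - x^{5} - \frac{7 x^{4}}{2} + 2 x^{3} + 4 x^{2} - 4 x + \sin{\left(3 x + \frac{\pi}{3} \right)}; value = - \cos{\left(\frac{\pi}{6} + 6 \right)} + \frac{\sqrt{3}}{2}

Since d/dx undoes antidifferentiation here, F'(x) = f(x) is required of F(x).
F(x) = \frac{x^{8}}{16} + \frac{x^{7}}{2} + x^{6} - x^{5} - \frac{7 x^{4}}{2} + 2 x^{3} + 4 x^{2} - 4 x + \sin{\left(3 x + \frac{\pi}{3} \right)} is an antiderivative of f.
Check: d/dx[\frac{x^{8}}{16} + \frac{x^{7}}{2} + x^{6} - x^{5} - \frac{7 x^{4}}{2} + 2 x^{3} + 4 x^{2} - 4 x + \sin{\left(3 x + \frac{\pi}{3} \right)}] = \frac{x^{7}}{2} + \frac{7 x^{6}}{2} + 6 x^{5} - 5 x^{4} - 14 x^{3} + 6 x^{2} + 8 x + 3 \cos{\left(3 x + \frac{\pi}{3} \right)} - 4, which equals f(x).
F(0) = \frac{\sqrt{3}}{2}; F(-2) = \cos{\left(\frac{\pi}{6} + 6 \right)}.
Integral = F(0) - F(-2) = - \cos{\left(\frac{\pi}{6} + 6 \right)} + \frac{\sqrt{3}}{2}.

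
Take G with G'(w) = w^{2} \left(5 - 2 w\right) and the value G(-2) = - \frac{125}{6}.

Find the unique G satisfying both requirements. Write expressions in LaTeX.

G(w) = - \frac{w^{4}}{2} + \frac{5 w^{3}}{3} + \frac{1}{2}

Any candidate G(w) must reproduce the stated G'(w) exactly.
A general antiderivative is - \frac{w^{4}}{2} + \frac{5 w^{3}}{3} + C.
The condition gives C = - \frac{125}{6} - (- \frac{64}{3}) = \frac{1}{2}.
So G(w) = - \frac{w^{4}}{2} + \frac{5 w^{3}}{3} + \frac{1}{2}.
Check: d/dw[- \frac{w^{4}}{2} + \frac{5 w^{3}}{3} + \frac{1}{2}] = - 2 w^{3} + 5 w^{2}, which equals G'(w).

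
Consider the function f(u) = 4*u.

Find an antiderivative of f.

Recover f(u) by differentiating a candidate F(u); any mismatch rules it out.
Check: d/du[2*u**2] = 4*u = f(u).

An antiderivative is F(u) = 2*u**2.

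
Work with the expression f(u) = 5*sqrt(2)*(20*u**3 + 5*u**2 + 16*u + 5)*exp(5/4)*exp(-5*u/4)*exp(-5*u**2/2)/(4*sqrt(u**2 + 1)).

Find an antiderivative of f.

An antiderivative is F(u) = -5*sqrt(2)*sqrt(u**2 + 1)*exp(5/4)*exp(-5*u/4)*exp(-5*u**2/2).

f has the shape v'r + vr' for v = -5*sqrt(2*u**2 + 2) and r = exp(-5*u**2/2 - 5*u/4 + 5/4) — it is the derivative of the product v*r.
Check: d/du[-5*sqrt(2)*sqrt(u**2 + 1)*exp(5/4)*exp(-5*u/4)*exp(-5*u**2/2)] = (100*sqrt(2)*u**3*exp(5/4) + 25*sqrt(2)*u**2*exp(5/4) + 80*sqrt(2)*u*exp(5/4) + 25*sqrt(2)*exp(5/4))*exp(-5*u/4)*exp(-5*u**2/2)/(4*sqrt(u**2 + 1)), which equals f(u).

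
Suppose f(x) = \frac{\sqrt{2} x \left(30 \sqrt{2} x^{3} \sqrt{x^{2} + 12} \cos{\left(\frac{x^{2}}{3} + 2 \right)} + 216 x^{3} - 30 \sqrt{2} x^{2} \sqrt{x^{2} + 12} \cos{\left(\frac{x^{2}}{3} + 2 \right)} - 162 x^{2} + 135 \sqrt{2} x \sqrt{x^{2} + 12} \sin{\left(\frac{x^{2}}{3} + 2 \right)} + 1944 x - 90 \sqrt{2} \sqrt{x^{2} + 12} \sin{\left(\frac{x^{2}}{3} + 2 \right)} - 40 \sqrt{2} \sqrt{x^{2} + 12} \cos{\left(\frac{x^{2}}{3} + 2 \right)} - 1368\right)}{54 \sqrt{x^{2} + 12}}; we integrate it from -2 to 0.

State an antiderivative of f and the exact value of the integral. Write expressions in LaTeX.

f has the shape u'v + uv' for u = - 2 \sqrt{\frac{x^{2}}{2} + 6} - \frac{5 \sin{\left(\frac{x^{2}}{3} + 2 \right)}}{3} and v = - x^{3} + x^{2} + \frac{4}{3} — it is the derivative of the product u*v.
F(x) = \frac{\sqrt{2} \left(18 x^{3} \sqrt{x^{2} + 12} + 15 \sqrt{2} x^{3} \sin{\left(\frac{x^{2}}{3} + 2 \right)} - 18 x^{2} \sqrt{x^{2} + 12} - 15 \sqrt{2} x^{2} \sin{\left(\frac{x^{2}}{3} + 2 \right)} - 24 \sqrt{x^{2} + 12} - 20 \sqrt{2} \sin{\left(\frac{x^{2}}{3} + 2 \right)}\right)}{18} is an antiderivative of f.
Check: d/dx[\frac{\sqrt{2} \left(18 x^{3} \sqrt{x^{2} + 12} + 15 \sqrt{2} x^{3} \sin{\left(\frac{x^{2}}{3} + 2 \right)} - 18 x^{2} \sqrt{x^{2} + 12} - 15 \sqrt{2} x^{2} \sin{\left(\frac{x^{2}}{3} + 2 \right)} - 24 \sqrt{x^{2} + 12} - 20 \sqrt{2} \sin{\left(\frac{x^{2}}{3} + 2 \right)}\right)}{18}] = \frac{30 x^{4} \sqrt{x^{2} + 12} \cos{\left(\frac{x^{2}}{3} + 2 \right)} + 108 \sqrt{2} x^{4} - 30 x^{3} \sqrt{x^{2} + 12} \cos{\left(\frac{x^{2}}{3} + 2 \right)} - 81 \sqrt{2} x^{3} + 135 x^{2} \sqrt{x^{2} + 12} \sin{\left(\frac{x^{2}}{3} + 2 \right)} + 972 \sqrt{2} x^{2} - 90 x \sqrt{x^{2} + 12} \sin{\left(\frac{x^{2}}{3} + 2 \right)} - 40 x \sqrt{x^{2} + 12} \cos{\left(\frac{x^{2}}{3} + 2 \right)} - 684 \sqrt{2} x}{27 \sqrt{x^{2} + 12}}, which equals f(x).
F(0) = - \frac{8 \sqrt{6}}{3} - \frac{20 \sin{\left(2 \right)}}{9}; F(-2) = - \frac{160 \sqrt{2}}{3} - \frac{200 \sin{\left(\frac{10}{3} \right)}}{9}.
Integral = F(0) - F(-2) = - \frac{8 \sqrt{6}}{3} + \frac{200 \sin{\left(\frac{10}{3} \right)}}{9} - \frac{20 \sin{\left(2 \right)}}{9} + \frac{160 \sqrt{2}}{3}.

Antiderivative: F(x) = \frac{\sqrt{2} \left(18 x^{3} \sqrt{x^{2} + 12} + 15 \sqrt{2} x^{3} \sin{\left(\frac{x^{2}}{3} + 2 \right)} - 18 x^{2} \sqrt{x^{2} + 12} - 15 \sqrt{2} x^{2} \sin{\left(\frac{x^{2}}{3} + 2 \right)} - 24 \sqrt{x^{2} + 12} - 20 \sqrt{2} \sin{\left(\frac{x^{2}}{3} + 2 \right)}\right)}{18}; value = - \frac{8 \sqrt{6}}{3} + \frac{200 \sin{\left(\frac{10}{3} \right)}}{9} - \frac{20 \sin{\left(2 \right)}}{9} + \frac{160 \sqrt{2}}{3}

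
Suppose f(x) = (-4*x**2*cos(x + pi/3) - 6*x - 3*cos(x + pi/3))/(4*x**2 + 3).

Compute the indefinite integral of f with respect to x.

F(x) = -3*log(2*x**2 + 3/2)/4 - sin(x + pi/3) + C

Differentiate the proposed F(x) back; it has to land on f(x) exactly.
Check: d/dx[-3*log(2*x**2 + 3/2)/4 - sin(x + pi/3)] = (-4*x**2*cos(x + pi/3) - 6*x - 3*cos(x + pi/3))/(4*x**2 + 3) = f(x).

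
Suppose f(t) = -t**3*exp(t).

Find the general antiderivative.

F(t) = (-t**3 + 3*t**2 - 6*t + 6)*exp(t) + C

Recognize the product-rule pattern: f = u'v + uv' with u = -t**3 + 3*t**2 - 6*t + 6, v = exp(t), so integration by parts undoes it.
Check: d/dt[(-t**3 + 3*t**2 - 6*t + 6)*exp(t)] = -t**3*exp(t) = f(t).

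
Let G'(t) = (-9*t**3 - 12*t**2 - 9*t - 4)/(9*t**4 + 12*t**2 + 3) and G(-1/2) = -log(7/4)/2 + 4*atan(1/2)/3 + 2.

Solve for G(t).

G(t) = (-3*log(3*t**2 + 1) - 8*atan(t) + 12)/6

The proposed G(t) is checked by its d/dt: the result must match the given G'(t).
A general antiderivative is -log(3*t**2 + 1)/2 - 4*atan(t)/3 + C.
The condition gives C = -log(7/4)/2 + 4*atan(1/2)/3 + 2 - (-log(7/4)/2 + 4*atan(1/2)/3) = 2.
So G(t) = (-3*log(3*t**2 + 1) - 8*atan(t) + 12)/6.
Check: d/dt[(-3*log(3*t**2 + 1) - 8*atan(t) + 12)/6] = (-9*t**3 - 12*t**2 - 9*t - 4)/(9*t**4 + 12*t**2 + 3) = G'(t).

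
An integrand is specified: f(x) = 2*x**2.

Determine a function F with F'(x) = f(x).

A candidate is checked by its d/dx: the result must match f(x).
Check: d/dx[2*x**3/3] = 2*x**2 = f(x).

An antiderivative is F(x) = 2*x**3/3.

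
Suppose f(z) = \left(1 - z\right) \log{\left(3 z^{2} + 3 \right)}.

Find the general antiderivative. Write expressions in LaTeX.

F(z) = - \frac{z^{2} \log{\left(3 z^{2} + 3 \right)} - z^{2} - 2 z \log{\left(3 z^{2} + 3 \right)} + 4 z + \log{\left(z^{2} + 1 \right)} - 4 \operatorname{atan}{\left(z \right)}}{2} + C

A candidate is checked by its d/dz: the result must match f(z).
Check: d/dz[- \frac{z^{2} \log{\left(3 z^{2} + 3 \right)} - z^{2} - 2 z \log{\left(3 z^{2} + 3 \right)} + 4 z + \log{\left(z^{2} + 1 \right)} - 4 \operatorname{atan}{\left(z \right)}}{2}] = - z \log{\left(z^{2} + 1 \right)} - z \log{\left(3 \right)} + \log{\left(z^{2} + 1 \right)} + \log{\left(3 \right)}, which equals f(z).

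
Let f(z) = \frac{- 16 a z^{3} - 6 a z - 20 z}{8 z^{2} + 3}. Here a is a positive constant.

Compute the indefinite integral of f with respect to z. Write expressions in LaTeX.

Since d/dz undoes antidifferentiation here, F'(z) = f(z) is required of F(z).
Check: d/dz[- a z^{2} - \frac{5 \log{\left(4 z^{2} + \frac{3}{2} \right)}}{4}] = \frac{- 16 a z^{3} - 6 a z - 20 z}{8 z^{2} + 3} = f(z).

F(z) = - a z^{2} - \frac{5 \log{\left(4 z^{2} + \frac{3}{2} \right)}}{4} + C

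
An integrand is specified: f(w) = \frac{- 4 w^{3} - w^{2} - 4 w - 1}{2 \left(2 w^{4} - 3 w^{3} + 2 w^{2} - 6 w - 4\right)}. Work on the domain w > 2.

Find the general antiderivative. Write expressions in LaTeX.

F(w) = - \frac{3 \log{\left(w - 2 \right)}}{4} - \frac{\log{\left(w + \frac{1}{2} \right)}}{18} - \frac{7 \log{\left(w^{2} + 2 \right)}}{72} - \frac{5 \sqrt{2} \operatorname{atan}{\left(\frac{\sqrt{2} w}{2} \right)}}{36} + C

Factor the denominator (2 \left(w - 2\right) \left(2 w + 1\right) \left(w^{2} + 2\right)) and decompose: f = - \frac{7 w + 10}{36 \left(w^{2} + 2\right)} - \frac{1}{9 \left(2 w + 1\right)} - \frac{3}{4 \left(w - 2\right)}; each piece integrates to a log, atan, or power term.
Check: d/dw[- \frac{3 \log{\left(w - 2 \right)}}{4} - \frac{\log{\left(w + \frac{1}{2} \right)}}{18} - \frac{7 \log{\left(w^{2} + 2 \right)}}{72} - \frac{5 \sqrt{2} \operatorname{atan}{\left(\frac{\sqrt{2} w}{2} \right)}}{36}] = \frac{- 4 w^{3} - w^{2} - 4 w - 1}{4 w^{4} - 6 w^{3} + 4 w^{2} - 12 w - 8}, which equals f(w).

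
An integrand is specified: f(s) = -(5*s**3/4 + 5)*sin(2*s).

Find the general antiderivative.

A first test for any F(s): its s-derivative must equal f(s) identically.
Check: d/ds[5*(4*s**3*cos(2*s) - 6*s**2*sin(2*s) - 6*s*cos(2*s) + 3*sin(2*s) + 16*cos(2*s))/32] = -5*s**3*sin(2*s)/4 - 5*sin(2*s), which equals f(s).

F(s) = 5*(4*s**3*cos(2*s) - 6*s**2*sin(2*s) - 6*s*cos(2*s) + 3*sin(2*s) + 16*cos(2*s))/32 + C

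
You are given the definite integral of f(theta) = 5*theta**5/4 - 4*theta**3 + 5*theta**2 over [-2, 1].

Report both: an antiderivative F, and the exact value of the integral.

Integrate term by term and add the pieces.
F(theta) = 5*theta**6/24 - theta**4 + 5*theta**3/3 is an antiderivative of f.
Check: d/dtheta[5*theta**6/24 - theta**4 + 5*theta**3/3] = 5*theta**5/4 - 4*theta**3 + 5*theta**2 = f(theta).
F(1) = 7/8; F(-2) = -16.
Integral = F(1) - F(-2) = 135/8.

Antiderivative: F(theta) = 5*theta**6/24 - theta**4 + 5*theta**3/3; value = 135/8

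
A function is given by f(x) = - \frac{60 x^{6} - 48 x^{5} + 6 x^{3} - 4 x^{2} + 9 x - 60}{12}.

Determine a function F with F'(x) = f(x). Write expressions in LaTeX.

Since d/dx undoes antidifferentiation here, F'(x) = f(x) is required of F(x).
Check: d/dx[- \frac{5 x^{7}}{7} + \frac{2 x^{6}}{3} - \frac{x^{4}}{8} + \frac{x^{3}}{9} - \frac{3 x^{2}}{8} + 5 x] = - 5 x^{6} + 4 x^{5} - \frac{x^{3}}{2} + \frac{x^{2}}{3} - \frac{3 x}{4} + 5, which equals f(x).

An antiderivative is F(x) = - \frac{5 x^{7}}{7} + \frac{2 x^{6}}{3} - \frac{x^{4}}{8} + \frac{x^{3}}{9} - \frac{3 x^{2}}{8} + 5 x.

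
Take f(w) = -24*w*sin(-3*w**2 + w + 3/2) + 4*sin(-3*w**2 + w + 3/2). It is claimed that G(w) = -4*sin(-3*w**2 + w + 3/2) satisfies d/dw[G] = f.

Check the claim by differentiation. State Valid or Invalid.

d/dw[G] = 24*w*cos(-3*w**2 + w + 3/2) - 4*cos(-3*w**2 + w + 3/2)
d/dw[G] - f(w) = 24*w*sin(-3*w**2 + w + 3/2) + 24*w*cos(-3*w**2 + w + 3/2) - 4*sin(-3*w**2 + w + 3/2) - 4*cos(-3*w**2 + w + 3/2) != 0.

Invalid: d/dw[G] - f = 24*w*sin(-3*w**2 + w + 3/2) + 24*w*cos(-3*w**2 + w + 3/2) - 4*sin(-3*w**2 + w + 3/2) - 4*cos(-3*w**2 + w + 3/2), which is not 0.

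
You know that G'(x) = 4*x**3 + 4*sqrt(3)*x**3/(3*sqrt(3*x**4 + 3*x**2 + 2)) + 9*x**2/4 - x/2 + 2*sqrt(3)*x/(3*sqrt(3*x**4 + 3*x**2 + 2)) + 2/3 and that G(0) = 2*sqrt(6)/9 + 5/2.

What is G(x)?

Integrate term by term and add the pieces.
A general antiderivative is x**4 + 3*x**3/4 - x**2/4 + 2*x/3 + 2*sqrt(x**4 + x**2 + 2/3)/3 + 1/2 + C.
The condition gives C = 2*sqrt(6)/9 + 5/2 - (1/2 + 2*sqrt(6)/9) = 2.
So G(x) = (36*x**4 + 27*x**3 - 9*x**2 + 24*x + 8*sqrt(3)*sqrt(3*x**4 + 3*x**2 + 2) + 90)/36.
Check: d/dx[(36*x**4 + 27*x**3 - 9*x**2 + 24*x + 8*sqrt(3)*sqrt(3*x**4 + 3*x**2 + 2) + 90)/36] = (48*x**3*sqrt(3*x**4 + 3*x**2 + 2) + 16*sqrt(3)*x**3 + 27*x**2*sqrt(3*x**4 + 3*x**2 + 2) - 6*x*sqrt(3*x**4 + 3*x**2 + 2) + 8*sqrt(3)*x + 8*sqrt(3*x**4 + 3*x**2 + 2))/(12*sqrt(3*x**4 + 3*x**2 + 2)), which equals G'(x).

G(x) = (36*x**4 + 27*x**3 - 9*x**2 + 24*x + 8*sqrt(3)*sqrt(3*x**4 + 3*x**2 + 2) + 90)/36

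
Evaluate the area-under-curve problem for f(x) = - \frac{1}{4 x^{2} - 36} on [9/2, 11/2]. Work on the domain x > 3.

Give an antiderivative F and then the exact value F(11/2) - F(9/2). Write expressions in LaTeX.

Antiderivative: F(x) = - \frac{\log{\left(x - 3 \right)}}{24} + \frac{\log{\left(x + 3 \right)}}{24}; value = - \frac{\log{\left(\frac{15}{2} \right)}}{24} - \frac{\log{\left(\frac{5}{2} \right)}}{24} + \frac{\log{\left(\frac{3}{2} \right)}}{24} + \frac{\log{\left(\frac{17}{2} \right)}}{24}

The denominator factors as 4 \left(x - 3\right) \left(x + 3\right); partial fractions split f into directly integrable pieces: \frac{1}{24 \left(x + 3\right)} - \frac{1}{24 \left(x - 3\right)}.
F(x) = - \frac{\log{\left(x - 3 \right)}}{24} + \frac{\log{\left(x + 3 \right)}}{24} is an antiderivative of f.
Check: d/dx[- \frac{\log{\left(x - 3 \right)}}{24} + \frac{\log{\left(x + 3 \right)}}{24}] = - \frac{1}{4 x^{2} - 36} = f(x).
F(11/2) = - \frac{\log{\left(\frac{5}{2} \right)}}{24} + \frac{\log{\left(\frac{17}{2} \right)}}{24}; F(9/2) = - \frac{\log{\left(\frac{3}{2} \right)}}{24} + \frac{\log{\left(\frac{15}{2} \right)}}{24}.
Integral = F(11/2) - F(9/2) = - \frac{\log{\left(\frac{15}{2} \right)}}{24} - \frac{\log{\left(\frac{5}{2} \right)}}{24} + \frac{\log{\left(\frac{3}{2} \right)}}{24} + \frac{\log{\left(\frac{17}{2} \right)}}{24}.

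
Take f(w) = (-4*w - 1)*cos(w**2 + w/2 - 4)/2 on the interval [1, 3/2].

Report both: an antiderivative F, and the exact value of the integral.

Antiderivative: F(w) = -sin(w**2 + w/2 - 4); value = -sin(5/2) + sin(1)

The substitution u = w**2 + w/2 - 4 works: f is exactly (dF/du)*(du/dw) for that inner function.
F(w) = -sin(w**2 + w/2 - 4) is an antiderivative of f.
Check: d/dw[-sin(w**2 + w/2 - 4)] = -2*w*cos(w**2 + w/2 - 4) - cos(w**2 + w/2 - 4)/2, which equals f(w).
F(3/2) = sin(1); F(1) = sin(5/2).
Integral = F(3/2) - F(1) = -sin(5/2) + sin(1).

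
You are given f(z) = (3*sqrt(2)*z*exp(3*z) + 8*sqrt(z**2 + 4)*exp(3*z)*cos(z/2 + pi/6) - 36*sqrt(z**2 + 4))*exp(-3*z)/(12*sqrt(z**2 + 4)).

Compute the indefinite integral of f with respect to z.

Since d/dz undoes antidifferentiation here, F'(z) = f(z) is required of F(z).
Check: d/dz[(3*sqrt(2)*sqrt(z**2 + 4)*exp(3*z) + 16*exp(3*z)*sin(z/2 + pi/6) + 12)*exp(-3*z)/12] = (3*sqrt(2)*z*exp(3*z) + 8*sqrt(z**2 + 4)*exp(3*z)*cos(z/2 + pi/6) - 36*sqrt(z**2 + 4))*exp(-3*z)/(12*sqrt(z**2 + 4)) = f(z).

F(z) = (3*sqrt(2)*sqrt(z**2 + 4)*exp(3*z) + 16*exp(3*z)*sin(z/2 + pi/6) + 12)*exp(-3*z)/12 + C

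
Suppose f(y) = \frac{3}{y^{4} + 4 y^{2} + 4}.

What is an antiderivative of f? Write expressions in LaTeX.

An antiderivative is F(y) = \frac{3 \left(2 y + \sqrt{2} \left(y^{2} + 2\right) \operatorname{atan}{\left(\frac{\sqrt{2} y}{2} \right)}\right)}{8 \left(y^{2} + 2\right)}.

An antiderivative F(y) passes only if d/dy[F] lands on f(y) exactly.
Check: d/dy[\frac{3 \left(2 y + \sqrt{2} \left(y^{2} + 2\right) \operatorname{atan}{\left(\frac{\sqrt{2} y}{2} \right)}\right)}{8 \left(y^{2} + 2\right)}] = \frac{3}{y^{4} + 4 y^{2} + 4} = f(y).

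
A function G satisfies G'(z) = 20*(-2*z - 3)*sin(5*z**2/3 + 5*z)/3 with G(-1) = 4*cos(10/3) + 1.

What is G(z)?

G'(z) matches the chain-rule pattern g'(h)*h' with inner function h(z) = 5*z**2/3 + 5*z; substituting u = h(z) collapses the integral.
A general antiderivative is 4*cos(5*z**2/3 + 5*z) + C.
The condition gives C = 4*cos(10/3) + 1 - (4*cos(10/3)) = 1.
So G(z) = 4*cos(5*z**2/3 + 5*z) + 1.
Check: d/dz[4*cos(5*z**2/3 + 5*z) + 1] = -40*z*sin(5*z**2/3 + 5*z)/3 - 20*sin(5*z**2/3 + 5*z), which equals G'(z).

G(z) = 4*cos(5*z**2/3 + 5*z) + 1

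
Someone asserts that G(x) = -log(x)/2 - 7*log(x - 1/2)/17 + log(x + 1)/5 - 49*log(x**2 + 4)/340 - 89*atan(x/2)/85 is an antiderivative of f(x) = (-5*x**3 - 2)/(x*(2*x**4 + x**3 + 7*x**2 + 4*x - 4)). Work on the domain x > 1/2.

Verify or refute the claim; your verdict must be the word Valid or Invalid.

d/dx[G] = (-2*x**4 - 6*x**3 - 7*x**2 - 4*x + 2)/(2*x**5 + x**4 + 7*x**3 + 4*x**2 - 4*x)
d/dx[G] - f(x) = -1/x != 0.

Invalid: d/dx[G] - f = -1/x, which is not 0.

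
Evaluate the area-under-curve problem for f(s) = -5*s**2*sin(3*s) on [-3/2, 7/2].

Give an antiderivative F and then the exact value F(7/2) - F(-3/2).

Antiderivative: F(s) = 5*(9*s**2*cos(3*s) - 6*s*sin(3*s) - 2*cos(3*s))/27; value = 2165*cos(21/2)/108 + 5*sin(9/2)/3 - 365*cos(9/2)/108 - 35*sin(21/2)/9

A first test for any F(s): its s-derivative must equal f(s) identically.
F(s) = 5*(9*s**2*cos(3*s) - 6*s*sin(3*s) - 2*cos(3*s))/27 is an antiderivative of f.
Check: d/ds[5*(9*s**2*cos(3*s) - 6*s*sin(3*s) - 2*cos(3*s))/27] = -5*s**2*sin(3*s) = f(s).
F(7/2) = 2165*cos(21/2)/108 - 35*sin(21/2)/9; F(-3/2) = 365*cos(9/2)/108 - 5*sin(9/2)/3.
Integral = F(7/2) - F(-3/2) = 2165*cos(21/2)/108 + 5*sin(9/2)/3 - 365*cos(9/2)/108 - 35*sin(21/2)/9.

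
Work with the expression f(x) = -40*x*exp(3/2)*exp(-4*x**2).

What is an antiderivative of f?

f matches the chain-rule pattern g'(h)*h' with inner function h(x) = 3/2 - 4*x**2; substituting u = h(x) collapses the integral.
Check: d/dx[5*exp(3/2 - 4*x**2)] = -40*x*exp(3/2)*exp(-4*x**2) = f(x).

An antiderivative is F(x) = 5*exp(3/2 - 4*x**2).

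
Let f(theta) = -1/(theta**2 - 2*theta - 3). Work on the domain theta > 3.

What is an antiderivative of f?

An antiderivative is F(theta) = -log(theta - 3)/4 + log(theta + 1)/4.

Factor the denominator ((theta - 3)*(theta + 1)) and decompose: f = 1/(4*(theta + 1)) - 1/(4*(theta - 3)); each piece integrates to a log, atan, or power term.
Check: d/dtheta[-log(theta - 3)/4 + log(theta + 1)/4] = -1/(theta**2 - 2*theta - 3) = f(theta).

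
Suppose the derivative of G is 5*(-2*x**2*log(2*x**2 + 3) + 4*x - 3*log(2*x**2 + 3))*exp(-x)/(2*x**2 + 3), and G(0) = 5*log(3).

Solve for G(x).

G(x) = 5*exp(-x)*log(2*x**2 + 3)

G'(x) has the shape u'v + uv' for u = 5*exp(-x) and v = log(2*x**2 + 3) — it is the derivative of the product u*v.
A general antiderivative is 5*exp(-x)*log(2*x**2 + 3) + C.
The condition gives C = 5*log(3) - (5*log(3)) = 0.
So G(x) = 5*exp(-x)*log(2*x**2 + 3).
Check: d/dx[5*exp(-x)*log(2*x**2 + 3)] = (-10*x**2*log(2*x**2 + 3) + 20*x - 15*log(2*x**2 + 3))/(2*x**2*exp(x) + 3*exp(x)), which equals G'(x).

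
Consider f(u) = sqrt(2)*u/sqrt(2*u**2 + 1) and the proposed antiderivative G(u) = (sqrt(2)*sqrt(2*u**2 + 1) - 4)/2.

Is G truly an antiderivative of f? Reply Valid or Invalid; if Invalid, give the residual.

d/du[G] = sqrt(2)*u/sqrt(2*u**2 + 1)
This equals f(u) exactly, so the claim holds.

Valid. The derivative of G reproduces f.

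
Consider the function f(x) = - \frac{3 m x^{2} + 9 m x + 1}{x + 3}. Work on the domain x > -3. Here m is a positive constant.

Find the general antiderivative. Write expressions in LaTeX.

F(x) = - \frac{3 m x^{2}}{2} - \log{\left(x + 3 \right)} + C

Any candidate F(x) must reproduce f(x) exactly when differentiated.
Check: d/dx[- \frac{3 m x^{2}}{2} - \log{\left(x + 3 \right)}] = \frac{- 3 m x^{2} - 9 m x - 1}{x + 3}, which equals f(x).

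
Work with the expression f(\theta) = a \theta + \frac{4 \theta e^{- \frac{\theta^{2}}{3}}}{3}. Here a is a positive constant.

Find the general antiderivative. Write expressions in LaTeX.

The integrand splits into summands that can be handled one at a time.
Check: d/d\theta[\frac{\left(a \theta^{2} e^{\frac{\theta^{2}}{3}} - 4\right) e^{- \frac{\theta^{2}}{3}}}{2}] = \frac{\left(3 a \theta e^{\frac{\theta^{2}}{3}} + 4 \theta\right) e^{- \frac{\theta^{2}}{3}}}{3}, which equals f(\theta).

F(\theta) = \frac{\left(a \theta^{2} e^{\frac{\theta^{2}}{3}} - 4\right) e^{- \frac{\theta^{2}}{3}}}{2} + C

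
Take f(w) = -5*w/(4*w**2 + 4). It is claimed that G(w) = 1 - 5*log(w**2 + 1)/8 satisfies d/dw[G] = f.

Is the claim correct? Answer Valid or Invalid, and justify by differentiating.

Valid. The derivative of G reproduces f.

d/dw[G] = -5*w/(4*w**2 + 4)
This equals f(w) exactly, so the claim holds.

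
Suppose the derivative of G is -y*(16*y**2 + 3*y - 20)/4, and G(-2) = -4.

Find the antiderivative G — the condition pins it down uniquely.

G(y) = -y**4 - y**3/4 + 5*y**2/2

For G(y) to be correct, d/dy[G] must agree with the stated G'(y) identically.
A general antiderivative is -y**4 - y**3/4 + 5*y**2/2 + C.
The condition gives C = -4 - (-4) = 0.
So G(y) = -y**4 - y**3/4 + 5*y**2/2.
Check: d/dy[-y**4 - y**3/4 + 5*y**2/2] = -4*y**3 - 3*y**2/4 + 5*y, which equals G'(y).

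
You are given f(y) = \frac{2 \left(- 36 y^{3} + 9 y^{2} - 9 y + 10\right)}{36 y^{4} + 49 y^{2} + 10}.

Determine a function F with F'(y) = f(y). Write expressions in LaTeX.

Check any antiderivative F(y) by computing F'(y) and comparing it with f(y).
Check: d/dy[- \log{\left(\frac{3 y^{2}}{2} + \frac{5}{3} \right)} + \operatorname{atan}{\left(2 y \right)}] = \frac{- 72 y^{3} + 18 y^{2} - 18 y + 20}{36 y^{4} + 49 y^{2} + 10}, which equals f(y).

An antiderivative is F(y) = - \log{\left(\frac{3 y^{2}}{2} + \frac{5}{3} \right)} + \operatorname{atan}{\left(2 y \right)}.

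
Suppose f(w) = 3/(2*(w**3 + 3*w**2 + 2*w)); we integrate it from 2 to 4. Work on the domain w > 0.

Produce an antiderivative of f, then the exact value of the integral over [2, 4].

Antiderivative: F(w) = -3*log(w + 1)/2 + 3*log(w**2 + 2*w)/4; value = -3*log(5)/2 - 3*log(8)/4 + 3*log(3)/2 + 3*log(24)/4

The denominator factors as 2*w*(w + 1)*(w + 2); partial fractions split f into directly integrable pieces: 3/(4*(w + 2)) - 3/(2*(w + 1)) + 3/(4*w).
F(w) = -3*log(w + 1)/2 + 3*log(w**2 + 2*w)/4 is an antiderivative of f.
Check: d/dw[-3*log(w + 1)/2 + 3*log(w**2 + 2*w)/4] = 3/(2*w**3 + 6*w**2 + 4*w), which equals f(w).
F(4) = -3*log(5)/2 + 3*log(24)/4; F(2) = -3*log(3)/2 + 3*log(8)/4.
Integral = F(4) - F(2) = -3*log(5)/2 - 3*log(8)/4 + 3*log(3)/2 + 3*log(24)/4.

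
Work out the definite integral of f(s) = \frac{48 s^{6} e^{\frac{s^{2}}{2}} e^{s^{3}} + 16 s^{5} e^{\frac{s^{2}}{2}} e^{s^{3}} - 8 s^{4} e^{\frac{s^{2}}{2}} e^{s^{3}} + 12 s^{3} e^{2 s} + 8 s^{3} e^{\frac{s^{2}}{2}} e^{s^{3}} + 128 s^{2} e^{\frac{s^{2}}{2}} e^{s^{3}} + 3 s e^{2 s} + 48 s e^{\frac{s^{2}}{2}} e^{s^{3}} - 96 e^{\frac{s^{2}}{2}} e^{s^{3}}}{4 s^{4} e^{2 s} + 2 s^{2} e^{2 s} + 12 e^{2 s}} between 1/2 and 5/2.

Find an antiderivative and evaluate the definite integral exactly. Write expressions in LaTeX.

Antiderivative: F(s) = \frac{3 \log{\left(s^{4} + \frac{s^{2}}{2} + 3 \right)}}{4} + 4 e^{- 2 s} e^{\frac{s^{2}}{2}} e^{s^{3}}; value = - \frac{4}{e^{\frac{3}{4}}} - \frac{3 \log{\left(\frac{51}{16} \right)}}{4} + \frac{3 \log{\left(\frac{723}{16} \right)}}{4} + 4 e^{\frac{55}{4}}

Recover f(s) by differentiating a candidate F(s); any mismatch rules it out.
F(s) = \frac{3 \log{\left(s^{4} + \frac{s^{2}}{2} + 3 \right)}}{4} + 4 e^{- 2 s} e^{\frac{s^{2}}{2}} e^{s^{3}} is an antiderivative of f.
Check: d/ds[\frac{3 \log{\left(s^{4} + \frac{s^{2}}{2} + 3 \right)}}{4} + 4 e^{- 2 s} e^{\frac{s^{2}}{2}} e^{s^{3}}] = \frac{48 s^{6} e^{\frac{s^{2}}{2}} e^{s^{3}} + 16 s^{5} e^{\frac{s^{2}}{2}} e^{s^{3}} - 8 s^{4} e^{\frac{s^{2}}{2}} e^{s^{3}} + 12 s^{3} e^{2 s} + 8 s^{3} e^{\frac{s^{2}}{2}} e^{s^{3}} + 128 s^{2} e^{\frac{s^{2}}{2}} e^{s^{3}} + 3 s e^{2 s} + 48 s e^{\frac{s^{2}}{2}} e^{s^{3}} - 96 e^{\frac{s^{2}}{2}} e^{s^{3}}}{4 s^{4} e^{2 s} + 2 s^{2} e^{2 s} + 12 e^{2 s}} = f(s).
F(5/2) = \frac{3 \log{\left(\frac{723}{16} \right)}}{4} + 4 e^{\frac{55}{4}}; F(1/2) = \frac{3 \log{\left(\frac{51}{16} \right)}}{4} + \frac{4}{e^{\frac{3}{4}}}.
Integral = F(5/2) - F(1/2) = - \frac{4}{e^{\frac{3}{4}}} - \frac{3 \log{\left(\frac{51}{16} \right)}}{4} + \frac{3 \log{\left(\frac{723}{16} \right)}}{4} + 4 e^{\frac{55}{4}}.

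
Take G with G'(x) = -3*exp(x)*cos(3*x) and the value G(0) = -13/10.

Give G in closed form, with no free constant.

Check a candidate G(x) by differentiating: d/dx[G] must match the given G'(x).
A general antiderivative is -9*exp(x)*sin(3*x)/10 - 3*exp(x)*cos(3*x)/10 + C.
The condition gives C = -13/10 - (-3/10) = -1.
So G(x) = -(9*exp(x)*sin(3*x) + 3*exp(x)*cos(3*x) + 10)/10.
Check: d/dx[-(9*exp(x)*sin(3*x) + 3*exp(x)*cos(3*x) + 10)/10] = -3*exp(x)*cos(3*x) = G'(x).

G(x) = -(9*exp(x)*sin(3*x) + 3*exp(x)*cos(3*x) + 10)/10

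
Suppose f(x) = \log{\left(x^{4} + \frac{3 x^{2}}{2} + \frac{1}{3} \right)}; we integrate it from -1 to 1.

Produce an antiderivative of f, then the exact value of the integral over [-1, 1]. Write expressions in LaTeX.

Any candidate F(x) must reproduce f(x) exactly when differentiated.
F(x) = x \log{\left(x^{4} + \frac{3 x^{2}}{2} + \frac{1}{3} \right)} - 4 x + 2 \sqrt{\frac{3}{4} - \frac{\sqrt{33}}{12}} \operatorname{atan}{\left(\frac{2 \sqrt{3} x}{\sqrt{9 - \sqrt{33}}} \right)} + 2 \sqrt{\frac{\sqrt{33}}{12} + \frac{3}{4}} \operatorname{atan}{\left(\frac{2 \sqrt{3} x}{\sqrt{\sqrt{33} + 9}} \right)} is an antiderivative of f.
Check: d/dx[x \log{\left(x^{4} + \frac{3 x^{2}}{2} + \frac{1}{3} \right)} - 4 x + 2 \sqrt{\frac{3}{4} - \frac{\sqrt{33}}{12}} \operatorname{atan}{\left(\frac{2 \sqrt{3} x}{\sqrt{9 - \sqrt{33}}} \right)} + 2 \sqrt{\frac{\sqrt{33}}{12} + \frac{3}{4}} \operatorname{atan}{\left(\frac{2 \sqrt{3} x}{\sqrt{\sqrt{33} + 9}} \right)}] = \log{\left(x^{4} + \frac{3 x^{2}}{2} + \frac{1}{3} \right)} = f(x).
F(1) = -4 + \log{\left(\frac{17}{6} \right)} + \frac{\sqrt{3} \sqrt{9 - \sqrt{33}} \operatorname{atan}{\left(\frac{2 \sqrt{3}}{\sqrt{9 - \sqrt{33}}} \right)}}{3} + \frac{\sqrt{3} \sqrt{\sqrt{33} + 9} \operatorname{atan}{\left(\frac{2 \sqrt{3}}{\sqrt{\sqrt{33} + 9}} \right)}}{3}; F(-1) = - \frac{\sqrt{3} \sqrt{\sqrt{33} + 9} \operatorname{atan}{\left(\frac{2 \sqrt{3}}{\sqrt{\sqrt{33} + 9}} \right)}}{3} - \frac{\sqrt{3} \sqrt{9 - \sqrt{33}} \operatorname{atan}{\left(\frac{2 \sqrt{3}}{\sqrt{9 - \sqrt{33}}} \right)}}{3} - \log{\left(\frac{17}{6} \right)} + 4.
Integral = F(1) - F(-1) = -8 + 2 \log{\left(\frac{17}{6} \right)} + \frac{2 \sqrt{3} \sqrt{9 - \sqrt{33}} \operatorname{atan}{\left(\frac{2 \sqrt{3}}{\sqrt{9 - \sqrt{33}}} \right)}}{3} + \frac{2 \sqrt{3} \sqrt{\sqrt{33} + 9} \operatorname{atan}{\left(\frac{2 \sqrt{3}}{\sqrt{\sqrt{33} + 9}} \right)}}{3}.

Antiderivative: F(x) = x \log{\left(x^{4} + \frac{3 x^{2}}{2} + \frac{1}{3} \right)} - 4 x + 2 \sqrt{\frac{3}{4} - \frac{\sqrt{33}}{12}} \operatorname{atan}{\left(\frac{2 \sqrt{3} x}{\sqrt{9 - \sqrt{33}}} \right)} + 2 \sqrt{\frac{\sqrt{33}}{12} + \frac{3}{4}} \operatorname{atan}{\left(\frac{2 \sqrt{3} x}{\sqrt{\sqrt{33} + 9}} \right)}; value = -8 + 2 \log{\left(\frac{17}{6} \right)} + \frac{2 \sqrt{3} \sqrt{9 - \sqrt{33}} \operatorname{atan}{\left(\frac{2 \sqrt{3}}{\sqrt{9 - \sqrt{33}}} \right)}}{3} + \frac{2 \sqrt{3} \sqrt{\sqrt{33} + 9} \operatorname{atan}{\left(\frac{2 \sqrt{3}}{\sqrt{\sqrt{33} + 9}} \right)}}{3}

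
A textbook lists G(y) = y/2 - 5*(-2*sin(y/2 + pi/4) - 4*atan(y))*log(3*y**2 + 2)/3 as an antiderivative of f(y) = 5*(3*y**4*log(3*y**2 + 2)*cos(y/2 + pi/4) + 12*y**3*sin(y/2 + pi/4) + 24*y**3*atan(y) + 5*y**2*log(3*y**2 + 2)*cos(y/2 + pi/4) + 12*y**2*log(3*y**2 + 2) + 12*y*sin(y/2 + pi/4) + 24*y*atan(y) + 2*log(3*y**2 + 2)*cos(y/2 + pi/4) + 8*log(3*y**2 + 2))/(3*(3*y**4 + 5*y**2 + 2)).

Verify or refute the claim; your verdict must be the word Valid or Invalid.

d/dy[G] = (30*y**4*log(3*y**2 + 2)*cos(y/2 + pi/4) + 9*y**4 + 120*y**3*sin(y/2 + pi/4) + 240*y**3*atan(y) + 50*y**2*log(3*y**2 + 2)*cos(y/2 + pi/4) + 120*y**2*log(3*y**2 + 2) + 15*y**2 + 120*y*sin(y/2 + pi/4) + 240*y*atan(y) + 20*log(3*y**2 + 2)*cos(y/2 + pi/4) + 80*log(3*y**2 + 2) + 6)/(18*y**4 + 30*y**2 + 12)
d/dy[G] - f(y) = 1/2 != 0.

Invalid: d/dy[G] - f = 1/2, which is not 0.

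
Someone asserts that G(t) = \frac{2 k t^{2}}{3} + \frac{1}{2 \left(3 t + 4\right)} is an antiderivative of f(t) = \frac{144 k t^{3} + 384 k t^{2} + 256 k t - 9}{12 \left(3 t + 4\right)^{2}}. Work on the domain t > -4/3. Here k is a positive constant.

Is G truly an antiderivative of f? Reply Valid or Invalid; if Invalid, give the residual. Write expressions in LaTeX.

Invalid: d/dt[G] - f = - \frac{3}{36 t^{2} + 96 t + 64}, which is not 0.

d/dt[G] = \frac{72 k t^{3} + 192 k t^{2} + 128 k t - 9}{54 t^{2} + 144 t + 96}
d/dt[G] - f(t) = - \frac{3}{36 t^{2} + 96 t + 64} != 0.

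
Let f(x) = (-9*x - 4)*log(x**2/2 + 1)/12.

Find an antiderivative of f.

Any candidate F(x) must reproduce f(x) exactly when differentiated.
Check: d/dx[-3*x**2*log(x**2/2 + 1)/8 + 3*x**2/8 - x*log(x**2/2 + 1)/3 + 2*x/3 - 3*log(x**2 + 2)/4 - 2*sqrt(2)*atan(sqrt(2)*x/2)/3] = -3*x*log(x**2/2 + 1)/4 - log(x**2/2 + 1)/3, which equals f(x).

An antiderivative is F(x) = -3*x**2*log(x**2/2 + 1)/8 + 3*x**2/8 - x*log(x**2/2 + 1)/3 + 2*x/3 - 3*log(x**2 + 2)/4 - 2*sqrt(2)*atan(sqrt(2)*x/2)/3.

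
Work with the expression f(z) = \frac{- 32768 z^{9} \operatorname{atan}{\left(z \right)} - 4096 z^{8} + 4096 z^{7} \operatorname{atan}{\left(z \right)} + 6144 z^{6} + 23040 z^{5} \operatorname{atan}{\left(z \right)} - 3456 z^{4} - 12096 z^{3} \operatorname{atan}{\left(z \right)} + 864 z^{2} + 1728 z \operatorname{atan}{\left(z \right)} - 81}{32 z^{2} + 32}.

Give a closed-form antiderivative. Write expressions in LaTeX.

Recognize the product-rule pattern: f = u'v + uv' with u = - \frac{\left(\frac{3}{2} - 4 z^{2}\right)^{4}}{2}, v = \operatorname{atan}{\left(z \right)}, so integration by parts undoes it.
Check: d/dz[- \frac{\left(8 z^{2} - 3\right)^{4} \operatorname{atan}{\left(z \right)}}{32}] = \frac{- 32768 z^{9} \operatorname{atan}{\left(z \right)} - 4096 z^{8} + 4096 z^{7} \operatorname{atan}{\left(z \right)} + 6144 z^{6} + 23040 z^{5} \operatorname{atan}{\left(z \right)} - 3456 z^{4} - 12096 z^{3} \operatorname{atan}{\left(z \right)} + 864 z^{2} + 1728 z \operatorname{atan}{\left(z \right)} - 81}{32 z^{2} + 32} = f(z).

An antiderivative is F(z) = - \frac{\left(8 z^{2} - 3\right)^{4} \operatorname{atan}{\left(z \right)}}{32}.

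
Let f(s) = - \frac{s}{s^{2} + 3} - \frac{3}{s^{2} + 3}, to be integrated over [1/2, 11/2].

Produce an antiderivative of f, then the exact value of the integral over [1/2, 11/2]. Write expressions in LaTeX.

Antiderivative: F(s) = - \frac{\log{\left(s^{2} + 3 \right)}}{2} - \sqrt{3} \operatorname{atan}{\left(\frac{\sqrt{3} s}{3} \right)}; value = - \sqrt{3} \operatorname{atan}{\left(\frac{11 \sqrt{3}}{6} \right)} - \frac{\log{\left(\frac{133}{4} \right)}}{2} + \sqrt{3} \operatorname{atan}{\left(\frac{\sqrt{3}}{6} \right)} + \frac{\log{\left(\frac{13}{4} \right)}}{2}

Integrate term by term and add the pieces.
F(s) = - \frac{\log{\left(s^{2} + 3 \right)}}{2} - \sqrt{3} \operatorname{atan}{\left(\frac{\sqrt{3} s}{3} \right)} is an antiderivative of f.
Check: d/ds[- \frac{\log{\left(s^{2} + 3 \right)}}{2} - \sqrt{3} \operatorname{atan}{\left(\frac{\sqrt{3} s}{3} \right)}] = \frac{- s - 3}{s^{2} + 3}, which equals f(s).
F(11/2) = - \sqrt{3} \operatorname{atan}{\left(\frac{11 \sqrt{3}}{6} \right)} - \frac{\log{\left(\frac{133}{4} \right)}}{2}; F(1/2) = - \frac{\log{\left(\frac{13}{4} \right)}}{2} - \sqrt{3} \operatorname{atan}{\left(\frac{\sqrt{3}}{6} \right)}.
Integral = F(11/2) - F(1/2) = - \sqrt{3} \operatorname{atan}{\left(\frac{11 \sqrt{3}}{6} \right)} - \frac{\log{\left(\frac{133}{4} \right)}}{2} + \sqrt{3} \operatorname{atan}{\left(\frac{\sqrt{3}}{6} \right)} + \frac{\log{\left(\frac{13}{4} \right)}}{2}.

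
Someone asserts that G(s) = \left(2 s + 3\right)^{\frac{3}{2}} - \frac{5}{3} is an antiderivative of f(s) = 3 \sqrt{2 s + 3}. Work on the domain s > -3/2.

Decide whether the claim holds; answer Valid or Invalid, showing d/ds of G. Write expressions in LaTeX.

d/ds[G] = 3 \sqrt{2 s + 3}
This equals f(s) exactly, so the claim holds.

Valid. The derivative of G reproduces f.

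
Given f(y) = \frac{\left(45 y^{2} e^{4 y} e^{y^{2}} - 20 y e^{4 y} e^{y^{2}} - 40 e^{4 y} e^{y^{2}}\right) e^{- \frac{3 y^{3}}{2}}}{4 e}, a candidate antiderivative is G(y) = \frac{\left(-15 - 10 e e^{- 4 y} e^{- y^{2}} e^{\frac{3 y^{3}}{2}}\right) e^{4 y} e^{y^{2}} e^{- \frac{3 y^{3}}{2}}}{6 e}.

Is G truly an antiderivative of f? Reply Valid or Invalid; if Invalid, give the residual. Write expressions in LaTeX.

d/dy[G] = \frac{\left(45 y^{2} e^{4 y} e^{y^{2}} - 20 y e^{4 y} e^{y^{2}} - 40 e^{4 y} e^{y^{2}}\right) e^{- \frac{3 y^{3}}{2}}}{4 e}
This equals f(y) exactly, so the claim holds.

Valid. The derivative of G reproduces f.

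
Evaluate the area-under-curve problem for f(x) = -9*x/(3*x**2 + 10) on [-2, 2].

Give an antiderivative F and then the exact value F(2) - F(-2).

f matches the chain-rule pattern g'(h)*h' with inner function h(x) = 3*x**2/2 + 5; substituting u = h(x) collapses the integral.
F(x) = -3*log(3*x**2/2 + 5)/2 is an antiderivative of f.
Check: d/dx[-3*log(3*x**2/2 + 5)/2] = -9*x/(3*x**2 + 10) = f(x).
F(2) = -3*log(11)/2; F(-2) = -3*log(11)/2.
Integral = F(2) - F(-2) = 0.

Antiderivative: F(x) = -3*log(3*x**2/2 + 5)/2; value = 0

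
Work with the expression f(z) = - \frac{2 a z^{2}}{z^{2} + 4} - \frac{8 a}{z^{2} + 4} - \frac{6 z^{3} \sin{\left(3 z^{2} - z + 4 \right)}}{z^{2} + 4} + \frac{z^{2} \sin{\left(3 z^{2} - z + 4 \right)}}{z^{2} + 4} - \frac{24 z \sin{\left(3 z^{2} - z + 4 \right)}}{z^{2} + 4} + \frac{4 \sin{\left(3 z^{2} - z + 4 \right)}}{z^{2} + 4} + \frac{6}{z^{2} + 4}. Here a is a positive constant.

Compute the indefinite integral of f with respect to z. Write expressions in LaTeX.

F(z) = - 2 a z + \cos{\left(3 z^{2} - z + 4 \right)} + 3 \operatorname{atan}{\left(\frac{z}{2} \right)} + C

Integrate term by term and add the pieces.
Check: d/dz[- 2 a z + \cos{\left(3 z^{2} - z + 4 \right)} + 3 \operatorname{atan}{\left(\frac{z}{2} \right)}] = \frac{- 2 a z^{2} - 8 a - 6 z^{3} \sin{\left(3 z^{2} - z + 4 \right)} + z^{2} \sin{\left(3 z^{2} - z + 4 \right)} - 24 z \sin{\left(3 z^{2} - z + 4 \right)} + 4 \sin{\left(3 z^{2} - z + 4 \right)} + 6}{z^{2} + 4}, which equals f(z).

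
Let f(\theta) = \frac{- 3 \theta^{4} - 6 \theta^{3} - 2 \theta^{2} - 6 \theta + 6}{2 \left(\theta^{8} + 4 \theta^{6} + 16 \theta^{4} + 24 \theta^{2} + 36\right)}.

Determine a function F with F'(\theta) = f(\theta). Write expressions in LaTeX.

f has the shape u'v + uv' for u = \frac{1}{\theta^{4} + 2 \theta^{2} + 6} and v = \frac{\theta}{2} + \frac{3}{4} — it is the derivative of the product u*v.
Check: d/d\theta[\frac{2 \theta + 3}{4 \left(\theta^{4} + 2 \theta^{2} + 6\right)}] = \frac{- 3 \theta^{4} - 6 \theta^{3} - 2 \theta^{2} - 6 \theta + 6}{2 \theta^{8} + 8 \theta^{6} + 32 \theta^{4} + 48 \theta^{2} + 72}, which equals f(\theta).

An antiderivative is F(\theta) = \frac{2 \theta + 3}{4 \left(\theta^{4} + 2 \theta^{2} + 6\right)}.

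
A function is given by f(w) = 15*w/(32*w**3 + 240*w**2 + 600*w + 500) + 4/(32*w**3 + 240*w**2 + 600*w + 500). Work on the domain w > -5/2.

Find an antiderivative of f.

An antiderivative is F(w) = 3*w**2/(32*w**2 + 160*w + 200) - 1/(16*w**2 + 80*w + 100).

Recognize the product-rule pattern: f = u'v + uv' with u = -1/(2*(2*w + 5)**2), v = 1/2 - 3*w**2/4, so integration by parts undoes it.
Check: d/dw[3*w**2/(32*w**2 + 160*w + 200) - 1/(16*w**2 + 80*w + 100)] = (15*w + 4)/(32*w**3 + 240*w**2 + 600*w + 500), which equals f(w).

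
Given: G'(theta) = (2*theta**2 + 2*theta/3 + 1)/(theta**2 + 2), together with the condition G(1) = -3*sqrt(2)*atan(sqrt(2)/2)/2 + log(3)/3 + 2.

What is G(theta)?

G(theta) = -(-12*theta - 2*log(theta**2 + 2) + 9*sqrt(2)*atan(sqrt(2)*theta/2))/6

Any candidate G(theta) must reproduce the stated G'(theta) exactly.
A general antiderivative is 2*theta + log(theta**2 + 2)/3 - 3*sqrt(2)*atan(sqrt(2)*theta/2)/2 + C.
The condition gives C = -3*sqrt(2)*atan(sqrt(2)/2)/2 + log(3)/3 + 2 - (-3*sqrt(2)*atan(sqrt(2)/2)/2 + log(3)/3 + 2) = 0.
So G(theta) = -(-12*theta - 2*log(theta**2 + 2) + 9*sqrt(2)*atan(sqrt(2)*theta/2))/6.
Check: d/dtheta[-(-12*theta - 2*log(theta**2 + 2) + 9*sqrt(2)*atan(sqrt(2)*theta/2))/6] = (6*theta**2 + 2*theta + 3)/(3*theta**2 + 6), which equals G'(theta).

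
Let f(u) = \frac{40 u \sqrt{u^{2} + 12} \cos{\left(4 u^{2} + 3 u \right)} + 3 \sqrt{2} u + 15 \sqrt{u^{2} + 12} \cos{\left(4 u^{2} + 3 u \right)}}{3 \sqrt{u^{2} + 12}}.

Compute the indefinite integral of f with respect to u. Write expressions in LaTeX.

An antiderivative F(u) passes only if d/du[F] lands on f(u) exactly.
Check: d/du[\frac{3 \sqrt{2} \sqrt{u^{2} + 12} + 5 \sin{\left(4 u^{2} + 3 u \right)}}{3}] = \frac{40 u \sqrt{u^{2} + 12} \cos{\left(4 u^{2} + 3 u \right)} + 3 \sqrt{2} u + 15 \sqrt{u^{2} + 12} \cos{\left(4 u^{2} + 3 u \right)}}{3 \sqrt{u^{2} + 12}} = f(u).

F(u) = \frac{3 \sqrt{2} \sqrt{u^{2} + 12} + 5 \sin{\left(4 u^{2} + 3 u \right)}}{3} + C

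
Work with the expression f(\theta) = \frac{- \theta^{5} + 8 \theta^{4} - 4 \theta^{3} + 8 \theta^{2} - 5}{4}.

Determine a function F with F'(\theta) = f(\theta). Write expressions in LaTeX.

Since d/d\theta undoes antidifferentiation here, F'(\theta) = f(\theta) is required of F(\theta).
Check: d/d\theta[- \frac{\theta \left(5 \theta^{5} - 48 \theta^{4} + 30 \theta^{3} - 80 \theta^{2} + 150\right)}{120}] = - \frac{\theta^{5}}{4} + 2 \theta^{4} - \theta^{3} + 2 \theta^{2} - \frac{5}{4}, which equals f(\theta).

An antiderivative is F(\theta) = - \frac{\theta \left(5 \theta^{5} - 48 \theta^{4} + 30 \theta^{3} - 80 \theta^{2} + 150\right)}{120}.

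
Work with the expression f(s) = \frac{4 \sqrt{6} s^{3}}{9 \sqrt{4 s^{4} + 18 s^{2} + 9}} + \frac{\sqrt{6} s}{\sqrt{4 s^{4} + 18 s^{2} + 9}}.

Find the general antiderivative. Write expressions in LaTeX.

F(s) = \frac{\sqrt{6} \sqrt{4 s^{4} + 18 s^{2} + 9}}{18} + C

f matches the chain-rule pattern g'(h)*h' with inner function h(s) = \frac{2 s^{4}}{3} + 3 s^{2} + \frac{3}{2}; substituting u = h(s) collapses the integral.
Check: d/ds[\frac{\sqrt{6} \sqrt{4 s^{4} + 18 s^{2} + 9}}{18}] = \frac{4 \sqrt{6} s^{3} + 9 \sqrt{6} s}{9 \sqrt{4 s^{4} + 18 s^{2} + 9}}, which equals f(s).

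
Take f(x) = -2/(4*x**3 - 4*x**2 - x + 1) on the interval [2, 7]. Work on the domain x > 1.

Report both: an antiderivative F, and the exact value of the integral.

Factor the denominator ((x - 1)*(2*x - 1)*(2*x + 1)) and decompose: f = -2/(3*(2*x + 1)) + 2/(2*x - 1) - 2/(3*(x - 1)); each piece integrates to a log, atan, or power term.
F(x) = -(2*log(x - 1) - 3*log(x - 1/2) + log(x + 1/2))/3 is an antiderivative of f.
Check: d/dx[-(2*log(x - 1) - 3*log(x - 1/2) + log(x + 1/2))/3] = -2/(4*x**3 - 4*x**2 - x + 1) = f(x).
F(7) = -2*log(6)/3 - log(15/2)/3 + log(13/2); F(2) = -log(5/2)/3 + log(3/2).
Integral = F(7) - F(2) = -2*log(6)/3 - log(15/2)/3 - log(3/2) + log(5/2)/3 + log(13/2).

Antiderivative: F(x) = -(2*log(x - 1) - 3*log(x - 1/2) + log(x + 1/2))/3; value = -2*log(6)/3 - log(15/2)/3 - log(3/2) + log(5/2)/3 + log(13/2)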